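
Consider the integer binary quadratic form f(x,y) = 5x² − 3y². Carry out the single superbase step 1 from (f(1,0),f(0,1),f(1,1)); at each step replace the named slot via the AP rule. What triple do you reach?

start (5,-3,2) = (f(1,0),f(0,1),f(1,1))
replace slot 1: 2·((-3)+2) − 5 = -7 → (-7,-3,2)

-7,-3,2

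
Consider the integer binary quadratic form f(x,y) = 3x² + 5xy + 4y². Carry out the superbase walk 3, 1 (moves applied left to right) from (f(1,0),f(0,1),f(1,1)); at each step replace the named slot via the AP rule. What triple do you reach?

start (3,4,12) = (f(1,0),f(0,1),f(1,1))
replace slot 3: 2·(3+4) − 12 = 2 → (3,4,2)
replace slot 1: 2·(4+2) − 3 = 9 → (9,4,2)

9,4,2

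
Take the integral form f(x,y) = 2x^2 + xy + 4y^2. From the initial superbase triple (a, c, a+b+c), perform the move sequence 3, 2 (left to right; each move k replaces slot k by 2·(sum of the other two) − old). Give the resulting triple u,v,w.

start (2,4,7) = (f(1,0),f(0,1),f(1,1))
replace slot 3: 2·(2+4) − 7 = 5 → (2,4,5)
replace slot 2: 2·(2+5) − 4 = 10 → (2,10,5)

2,10,5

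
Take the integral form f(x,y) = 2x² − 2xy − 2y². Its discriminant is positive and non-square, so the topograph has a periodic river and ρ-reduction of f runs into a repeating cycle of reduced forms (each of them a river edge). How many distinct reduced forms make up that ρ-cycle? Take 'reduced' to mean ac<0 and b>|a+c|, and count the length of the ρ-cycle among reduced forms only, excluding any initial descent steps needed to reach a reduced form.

D = 20, ⌊√D⌋ = 4
descent: ρ → (-2,2,2)  [lands on river]
river: ρ → (2,2,-2)
ρ-cycle length = 2 (tail of 1 descent step not counted)

2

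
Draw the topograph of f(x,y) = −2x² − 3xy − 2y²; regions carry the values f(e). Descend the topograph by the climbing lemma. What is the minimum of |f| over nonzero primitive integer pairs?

translate: b→-1 (≡3 mod 4), so (2,3,2)→(2,-1,1)
flip: (2,-1,1)→(1,1,2)
reduced (well bottom): (1,1,2) with a≤c, −a<b≤a
well minimum |f| = |-1| = 1 (negative-definite)

1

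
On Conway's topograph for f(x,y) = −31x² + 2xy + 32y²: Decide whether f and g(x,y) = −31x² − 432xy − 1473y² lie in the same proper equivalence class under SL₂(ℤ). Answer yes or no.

D₁ = 3972, D₂ = 3972
river cycle of f (length 6): (32, 62, -1), (-1, 62, 32), (32, 2, -31), (-31, 60, 3), (3, 60, -31), (-31, 2, 32)
river cycle of g (length 6): (-31, 2, 32), (32, 62, -1), (-1, 62, 32), (32, 2, -31), (-31, 60, 3), (3, 60, -31)
cycles coincide ⇒ equivalent

yes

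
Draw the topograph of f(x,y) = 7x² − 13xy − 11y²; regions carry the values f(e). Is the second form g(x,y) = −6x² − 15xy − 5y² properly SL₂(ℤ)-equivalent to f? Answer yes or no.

D₁ = 477, D₂ = 105
discriminants differ ⇒ not SL₂(ℤ)-equivalent

no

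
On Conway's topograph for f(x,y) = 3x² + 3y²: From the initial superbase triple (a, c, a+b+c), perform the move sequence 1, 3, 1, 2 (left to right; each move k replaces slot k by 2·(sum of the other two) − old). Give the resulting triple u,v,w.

start (3,3,6) = (f(1,0),f(0,1),f(1,1))
replace slot 1: 2·(3+6) − 3 = 15 → (15,3,6)
replace slot 3: 2·(15+3) − 6 = 30 → (15,3,30)
replace slot 1: 2·(3+30) − 15 = 51 → (51,3,30)
replace slot 2: 2·(51+30) − 3 = 159 → (51,159,30)

51,159,30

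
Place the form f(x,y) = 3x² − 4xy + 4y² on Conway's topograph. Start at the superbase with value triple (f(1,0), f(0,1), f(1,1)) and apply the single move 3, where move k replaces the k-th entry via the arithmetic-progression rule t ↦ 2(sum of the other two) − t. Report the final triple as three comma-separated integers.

start (3,4,3) = (f(1,0),f(0,1),f(1,1))
replace slot 3: 2·(3+4) − 3 = 11 → (3,4,11)

3,4,11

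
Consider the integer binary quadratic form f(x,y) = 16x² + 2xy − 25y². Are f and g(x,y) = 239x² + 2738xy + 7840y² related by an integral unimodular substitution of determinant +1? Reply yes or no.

D₁ = 1604, D₂ = 1604
river cycle of f (length 6): (16, 34, -7), (-7, 36, 11), (11, 30, -16), (-16, 34, 7), (7, 36, -11), (-11, 30, 16)
river cycle of g (length 6): (16, 34, -7), (-7, 36, 11), (11, 30, -16), (-16, 34, 7), (7, 36, -11), (-11, 30, 16)
cycles coincide ⇒ equivalent

yes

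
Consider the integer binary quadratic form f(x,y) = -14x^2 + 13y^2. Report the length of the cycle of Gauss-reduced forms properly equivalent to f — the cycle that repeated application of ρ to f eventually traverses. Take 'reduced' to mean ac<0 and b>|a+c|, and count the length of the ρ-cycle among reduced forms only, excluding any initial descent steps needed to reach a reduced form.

D = 728, ⌊√D⌋ = 26
descent: ρ → (13,26,-1)  [lands on river]
river: ρ → (-1,26,13)
ρ-cycle length = 2 (tail of 1 descent step not counted)

2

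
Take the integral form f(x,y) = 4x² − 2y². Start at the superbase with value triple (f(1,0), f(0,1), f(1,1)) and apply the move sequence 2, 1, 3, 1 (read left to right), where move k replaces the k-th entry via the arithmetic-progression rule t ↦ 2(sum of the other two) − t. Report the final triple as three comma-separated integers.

start (4,-2,2) = (f(1,0),f(0,1),f(1,1))
replace slot 2: 2·(4+2) − (-2) = 14 → (4,14,2)
replace slot 1: 2·(14+2) − 4 = 28 → (28,14,2)
replace slot 3: 2·(28+14) − 2 = 82 → (28,14,82)
replace slot 1: 2·(14+82) − 28 = 164 → (164,14,82)

164,14,82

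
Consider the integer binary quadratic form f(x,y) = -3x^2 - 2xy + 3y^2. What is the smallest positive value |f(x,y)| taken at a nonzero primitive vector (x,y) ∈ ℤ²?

descent: ρ → (3,2,-3)  [lands on river]
river: ρ → (-3,4,2)
river: ρ → (2,4,-3)
river: ρ → (-3,2,3)
river: ρ → (3,4,-2)
river: ρ → (-2,4,3)
closes: descent 1, river 6
min |a| on river = 2

2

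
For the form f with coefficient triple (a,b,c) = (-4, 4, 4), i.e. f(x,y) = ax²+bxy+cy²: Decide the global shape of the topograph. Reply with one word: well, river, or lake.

D = b²−4ac = 4² − 4·(-4)·4 = 80
D > 0 non-square ⇒ indefinite ⇒ periodic river

river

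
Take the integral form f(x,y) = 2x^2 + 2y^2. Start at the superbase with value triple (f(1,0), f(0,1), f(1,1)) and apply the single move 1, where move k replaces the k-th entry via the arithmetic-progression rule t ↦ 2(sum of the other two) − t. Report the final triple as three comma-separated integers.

start (2,2,4) = (f(1,0),f(0,1),f(1,1))
replace slot 1: 2·(2+4) − 2 = 10 → (10,2,4)

10,2,4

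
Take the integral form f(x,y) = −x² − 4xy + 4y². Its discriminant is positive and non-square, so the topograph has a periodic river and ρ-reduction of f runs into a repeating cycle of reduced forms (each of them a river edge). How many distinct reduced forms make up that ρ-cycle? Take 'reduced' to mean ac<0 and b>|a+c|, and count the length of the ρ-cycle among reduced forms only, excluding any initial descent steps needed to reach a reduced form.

D = 32, ⌊√D⌋ = 5
descent: ρ → (4,4,-1)  [lands on river]
river: ρ → (-1,4,4)
ρ-cycle length = 2 (tail of 1 descent step not counted)

2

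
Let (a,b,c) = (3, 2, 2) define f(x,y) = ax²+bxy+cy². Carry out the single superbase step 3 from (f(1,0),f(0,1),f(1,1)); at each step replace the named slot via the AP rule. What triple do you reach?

start (3,2,7) = (f(1,0),f(0,1),f(1,1))
replace slot 3: 2·(3+2) − 7 = 3 → (3,2,3)

3,2,3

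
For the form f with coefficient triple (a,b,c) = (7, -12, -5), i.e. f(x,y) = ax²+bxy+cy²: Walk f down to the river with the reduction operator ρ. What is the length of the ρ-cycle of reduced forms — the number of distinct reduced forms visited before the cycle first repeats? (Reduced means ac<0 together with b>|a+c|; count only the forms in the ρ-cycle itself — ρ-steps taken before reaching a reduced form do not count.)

D = 284, ⌊√D⌋ = 16
descent: ρ → (-5,12,7)  [lands on river]
river: ρ → (7,16,-1)
river: ρ → (-1,16,7)
river: ρ → (7,12,-5)
river: ρ → (-5,8,11)
river: ρ → (11,14,-2)
river: ρ → (-2,14,11)
river: ρ → (11,8,-5)
ρ-cycle length = 8 (tail of 1 descent step not counted)

8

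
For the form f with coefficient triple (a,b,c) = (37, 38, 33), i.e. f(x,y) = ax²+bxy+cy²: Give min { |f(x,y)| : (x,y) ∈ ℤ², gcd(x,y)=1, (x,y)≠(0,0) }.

translate: b→-36 (≡38 mod 74), so (37,38,33)→(37,-36,32)
flip: (37,-36,32)→(32,36,37)
translate: b→-28 (≡36 mod 64), so (32,36,37)→(32,-28,33)
reduced (well bottom): (32,-28,33) with a≤c, −a<b≤a
well minimum = a = 32

32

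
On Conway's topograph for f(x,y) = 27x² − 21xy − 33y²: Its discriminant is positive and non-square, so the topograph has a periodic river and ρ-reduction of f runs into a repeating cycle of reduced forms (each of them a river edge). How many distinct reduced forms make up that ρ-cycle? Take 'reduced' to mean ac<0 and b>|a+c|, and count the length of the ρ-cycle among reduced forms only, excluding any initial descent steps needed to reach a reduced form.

D = 4005, ⌊√D⌋ = 63
descent: ρ → (-33,21,27)  [lands on river]
river: ρ → (27,33,-27)
river: ρ → (-27,21,33)
river: ρ → (33,45,-15)
river: ρ → (-15,45,33)
river: ρ → (33,21,-27)
river: ρ → (-27,33,27)
river: ρ → (27,21,-33)
river: ρ → (-33,45,15)
river: ρ → (15,45,-33)
ρ-cycle length = 10 (tail of 1 descent step not counted)

10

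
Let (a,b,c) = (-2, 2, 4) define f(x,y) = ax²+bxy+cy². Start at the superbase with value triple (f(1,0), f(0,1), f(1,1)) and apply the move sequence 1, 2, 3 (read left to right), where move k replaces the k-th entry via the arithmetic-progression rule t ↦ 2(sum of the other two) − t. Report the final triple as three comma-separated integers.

start (-2,4,4) = (f(1,0),f(0,1),f(1,1))
replace slot 1: 2·(4+4) − (-2) = 18 → (18,4,4)
replace slot 2: 2·(18+4) − 4 = 40 → (18,40,4)
replace slot 3: 2·(18+40) − 4 = 112 → (18,40,112)

18,40,112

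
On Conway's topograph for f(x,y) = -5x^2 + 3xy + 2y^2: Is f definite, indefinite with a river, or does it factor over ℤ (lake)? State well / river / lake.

D = b²−4ac = 3² − 4·(-5)·2 = 49
D = 7² is a perfect square ⇒ form factors over ℤ ⇒ lakes

lake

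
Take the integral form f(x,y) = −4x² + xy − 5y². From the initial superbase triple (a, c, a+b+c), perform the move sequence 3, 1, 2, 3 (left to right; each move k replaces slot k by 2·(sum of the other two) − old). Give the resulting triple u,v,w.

start (-4,-5,-8) = (f(1,0),f(0,1),f(1,1))
replace slot 3: 2·((-4)+(-5)) − (-8) = -10 → (-4,-5,-10)
replace slot 1: 2·((-5)+(-10)) − (-4) = -26 → (-26,-5,-10)
replace slot 2: 2·((-26)+(-10)) − (-5) = -67 → (-26,-67,-10)
replace slot 3: 2·((-26)+(-67)) − (-10) = -176 → (-26,-67,-176)

-26,-67,-176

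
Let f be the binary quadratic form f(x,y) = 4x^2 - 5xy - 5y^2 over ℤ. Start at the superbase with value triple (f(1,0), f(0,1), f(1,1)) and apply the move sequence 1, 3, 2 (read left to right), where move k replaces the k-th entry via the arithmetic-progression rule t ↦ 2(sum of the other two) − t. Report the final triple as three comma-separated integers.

start (4,-5,-6) = (f(1,0),f(0,1),f(1,1))
replace slot 1: 2·((-5)+(-6)) − 4 = -26 → (-26,-5,-6)
replace slot 3: 2·((-26)+(-5)) − (-6) = -56 → (-26,-5,-56)
replace slot 2: 2·((-26)+(-56)) − (-5) = -159 → (-26,-159,-56)

-26,-159,-56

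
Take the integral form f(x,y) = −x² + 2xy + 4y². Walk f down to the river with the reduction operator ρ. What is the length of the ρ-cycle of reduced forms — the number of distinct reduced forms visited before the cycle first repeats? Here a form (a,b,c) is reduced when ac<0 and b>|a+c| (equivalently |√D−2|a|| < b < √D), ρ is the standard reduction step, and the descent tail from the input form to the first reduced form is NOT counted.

D = 20, ⌊√D⌋ = 4
descent: ρ → (4,-2,-1)
descent: ρ → (-1,4,1)  [lands on river]
river: ρ → (1,4,-1)
ρ-cycle length = 2 (tail of 2 descent steps not counted)

2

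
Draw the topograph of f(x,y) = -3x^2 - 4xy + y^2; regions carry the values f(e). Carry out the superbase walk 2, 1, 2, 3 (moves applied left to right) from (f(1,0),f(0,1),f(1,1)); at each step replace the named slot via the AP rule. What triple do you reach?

start (-3,1,-6) = (f(1,0),f(0,1),f(1,1))
replace slot 2: 2·((-3)+(-6)) − 1 = -19 → (-3,-19,-6)
replace slot 1: 2·((-19)+(-6)) − (-3) = -47 → (-47,-19,-6)
replace slot 2: 2·((-47)+(-6)) − (-19) = -87 → (-47,-87,-6)
replace slot 3: 2·((-47)+(-87)) − (-6) = -262 → (-47,-87,-262)

-47,-87,-262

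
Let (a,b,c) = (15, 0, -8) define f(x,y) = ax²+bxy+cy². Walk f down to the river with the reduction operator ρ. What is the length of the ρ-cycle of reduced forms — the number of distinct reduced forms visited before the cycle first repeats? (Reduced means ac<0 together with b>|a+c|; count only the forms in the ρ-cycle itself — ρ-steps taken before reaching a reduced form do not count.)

D = 480, ⌊√D⌋ = 21
descent: ρ → (-8,16,7)  [lands on river]
river: ρ → (7,12,-12)
river: ρ → (-12,12,7)
river: ρ → (7,16,-8)
ρ-cycle length = 4 (tail of 1 descent step not counted)

4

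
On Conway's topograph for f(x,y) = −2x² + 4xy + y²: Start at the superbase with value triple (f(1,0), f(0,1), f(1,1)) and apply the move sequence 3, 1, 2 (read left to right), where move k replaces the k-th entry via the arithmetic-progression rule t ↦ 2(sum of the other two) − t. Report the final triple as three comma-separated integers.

start (-2,1,3) = (f(1,0),f(0,1),f(1,1))
replace slot 3: 2·((-2)+1) − 3 = -5 → (-2,1,-5)
replace slot 1: 2·(1+(-5)) − (-2) = -6 → (-6,1,-5)
replace slot 2: 2·((-6)+(-5)) − 1 = -23 → (-6,-23,-5)

-6,-23,-5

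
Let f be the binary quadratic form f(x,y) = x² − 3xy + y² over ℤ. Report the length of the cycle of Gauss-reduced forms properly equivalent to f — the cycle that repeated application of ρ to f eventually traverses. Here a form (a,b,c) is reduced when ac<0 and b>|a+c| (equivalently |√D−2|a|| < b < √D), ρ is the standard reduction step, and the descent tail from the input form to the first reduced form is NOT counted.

D = 5, ⌊√D⌋ = 2
descent: ρ → (1,1,-1)  [lands on river]
river: ρ → (-1,1,1)
ρ-cycle length = 2 (tail of 1 descent step not counted)

2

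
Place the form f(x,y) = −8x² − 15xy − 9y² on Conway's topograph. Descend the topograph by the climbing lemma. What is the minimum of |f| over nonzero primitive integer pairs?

translate: b→-1 (≡15 mod 16), so (8,15,9)→(8,-1,2)
flip: (8,-1,2)→(2,1,8)
reduced (well bottom): (2,1,8) with a≤c, −a<b≤a
well minimum |f| = |-2| = 2 (negative-definite)

2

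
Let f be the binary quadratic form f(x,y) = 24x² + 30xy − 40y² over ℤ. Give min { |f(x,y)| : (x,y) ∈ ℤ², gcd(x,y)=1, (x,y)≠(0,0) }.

river: ρ → (-40,50,14)
river: ρ → (14,62,-16)
river: ρ → (-16,66,6)
river: ρ → (6,66,-16)
river: ρ → (-16,62,14)
river: ρ → (14,50,-40)
river: ρ → (-40,30,24)
river: ρ → (24,66,-4)
river: ρ → (-4,62,56)
river: ρ → (56,50,-10)
river: ρ → (-10,50,56)
river: ρ → (56,62,-4)
river: ρ → (-4,66,24)
river: ρ → (24,30,-40)
closes: descent 0, river 14
min |a| on river = 4

4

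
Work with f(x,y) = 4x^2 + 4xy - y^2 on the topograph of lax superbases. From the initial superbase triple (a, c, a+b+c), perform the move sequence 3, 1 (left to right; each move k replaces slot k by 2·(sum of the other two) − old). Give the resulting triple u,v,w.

start (4,-1,7) = (f(1,0),f(0,1),f(1,1))
replace slot 3: 2·(4+(-1)) − 7 = -1 → (4,-1,-1)
replace slot 1: 2·((-1)+(-1)) − 4 = -8 → (-8,-1,-1)

-8,-1,-1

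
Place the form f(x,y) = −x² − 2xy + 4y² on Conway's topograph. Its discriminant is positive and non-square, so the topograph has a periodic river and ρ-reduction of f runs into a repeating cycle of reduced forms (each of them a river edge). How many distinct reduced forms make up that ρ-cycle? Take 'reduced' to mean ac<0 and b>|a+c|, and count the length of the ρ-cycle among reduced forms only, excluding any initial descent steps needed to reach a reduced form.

D = 20, ⌊√D⌋ = 4
descent: ρ → (4,2,-1)
descent: ρ → (-1,4,1)  [lands on river]
river: ρ → (1,4,-1)
ρ-cycle length = 2 (tail of 2 descent steps not counted)

2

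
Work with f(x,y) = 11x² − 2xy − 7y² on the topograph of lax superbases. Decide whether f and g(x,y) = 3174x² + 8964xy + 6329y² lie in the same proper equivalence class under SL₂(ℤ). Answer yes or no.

D₁ = 312, D₂ = 312
river cycle of f (length 4): (-7, 16, 2), (2, 16, -7), (-7, 12, 6), (6, 12, -7)
river cycle of g (length 4): (-7, 16, 2), (2, 16, -7), (-7, 12, 6), (6, 12, -7)
cycles coincide ⇒ equivalent

yes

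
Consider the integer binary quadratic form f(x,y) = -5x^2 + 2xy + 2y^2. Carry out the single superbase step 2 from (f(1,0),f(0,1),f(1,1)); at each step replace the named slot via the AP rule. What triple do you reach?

start (-5,2,-1) = (f(1,0),f(0,1),f(1,1))
replace slot 2: 2·((-5)+(-1)) − 2 = -14 → (-5,-14,-1)

-5,-14,-1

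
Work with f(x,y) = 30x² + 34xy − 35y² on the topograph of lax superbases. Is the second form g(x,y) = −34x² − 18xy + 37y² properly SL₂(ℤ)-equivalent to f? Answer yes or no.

D₁ = 5356, D₂ = 5356
river cycle of f (length 14): (-35, 36, 29), (29, 22, -42), (-42, 62, 9), (9, 64, -35), (-35, 6, 38), (38, 70, -3), (-3, 68, 61), (61, 54, -10), (-10, 66, 25), (25, 34, -42), … (4 more)
river cycle of g (length 12): (37, 18, -34), (-34, 50, 21), (21, 34, -50), (-50, 66, 5), (5, 64, -63), (-63, 62, 6), (6, 70, -19), (-19, 44, 45), (45, 46, -18), (-18, 62, 21), … (2 more)
cycles differ ⇒ inequivalent

no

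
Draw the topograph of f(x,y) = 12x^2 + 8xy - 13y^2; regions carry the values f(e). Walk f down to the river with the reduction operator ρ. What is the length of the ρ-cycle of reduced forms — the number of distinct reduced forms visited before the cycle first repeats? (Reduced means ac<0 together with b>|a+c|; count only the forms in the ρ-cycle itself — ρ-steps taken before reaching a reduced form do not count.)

D = 688, ⌊√D⌋ = 26
river: ρ → (-13,18,7)
river: ρ → (7,24,-4)
river: ρ → (-4,24,7)
river: ρ → (7,18,-13)
river: ρ → (-13,8,12)
river: ρ → (12,16,-9)
river: ρ → (-9,20,8)
river: ρ → (8,12,-17)
river: ρ → (-17,22,3)
river: ρ → (3,26,-1)
river: ρ → (-1,26,3)
river: ρ → (3,22,-17)
river: ρ → (-17,12,8)
river: ρ → (8,20,-9)
river: ρ → (-9,16,12)
river: ρ → (12,8,-13)
ρ-cycle length = 16 (tail of 0 descent steps not counted)

16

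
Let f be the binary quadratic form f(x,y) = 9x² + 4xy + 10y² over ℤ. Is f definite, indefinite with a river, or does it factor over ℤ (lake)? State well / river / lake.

D = b²−4ac = 4² − 4·9·10 = -344
D < 0 ⇒ definite ⇒ every region one sign ⇒ single well

well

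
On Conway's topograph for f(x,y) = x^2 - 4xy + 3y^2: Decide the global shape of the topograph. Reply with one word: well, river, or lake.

D = b²−4ac = (-4)² − 4·1·3 = 4
D = 2² is a perfect square ⇒ form factors over ℤ ⇒ lakes

lake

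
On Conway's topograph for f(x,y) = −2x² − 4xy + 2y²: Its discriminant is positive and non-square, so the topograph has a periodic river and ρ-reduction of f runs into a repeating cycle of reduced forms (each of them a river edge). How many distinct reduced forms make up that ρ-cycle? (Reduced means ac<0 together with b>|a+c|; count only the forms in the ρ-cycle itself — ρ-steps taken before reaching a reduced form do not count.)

D = 32, ⌊√D⌋ = 5
descent: ρ → (2,4,-2)  [lands on river]
river: ρ → (-2,4,2)
ρ-cycle length = 2 (tail of 1 descent step not counted)

2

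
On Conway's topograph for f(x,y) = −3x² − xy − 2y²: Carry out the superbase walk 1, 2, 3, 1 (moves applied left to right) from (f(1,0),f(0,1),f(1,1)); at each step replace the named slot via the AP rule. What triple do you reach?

start (-3,-2,-6) = (f(1,0),f(0,1),f(1,1))
replace slot 1: 2·((-2)+(-6)) − (-3) = -13 → (-13,-2,-6)
replace slot 2: 2·((-13)+(-6)) − (-2) = -36 → (-13,-36,-6)
replace slot 3: 2·((-13)+(-36)) − (-6) = -92 → (-13,-36,-92)
replace slot 1: 2·((-36)+(-92)) − (-13) = -243 → (-243,-36,-92)

-243,-36,-92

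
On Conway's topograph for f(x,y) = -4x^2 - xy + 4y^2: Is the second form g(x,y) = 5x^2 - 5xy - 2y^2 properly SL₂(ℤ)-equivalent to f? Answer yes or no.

D₁ = 65, D₂ = 65
river cycle of f (length 6): (4, 1, -4), (-4, 7, 1), (1, 7, -4), (-4, 1, 4), (4, 7, -1), (-1, 7, 4)
river cycle of g (length 6): (-2, 5, 5), (5, 5, -2), (-2, 7, 2), (2, 5, -5), (-5, 5, 2), (2, 7, -2)
cycles differ ⇒ inequivalent

no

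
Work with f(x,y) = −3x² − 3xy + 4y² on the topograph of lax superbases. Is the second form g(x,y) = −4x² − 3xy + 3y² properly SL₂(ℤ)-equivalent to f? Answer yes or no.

D₁ = 57, D₂ = 57
river cycle of f (length 6): (4, 3, -3), (-3, 3, 4), (4, 5, -2), (-2, 7, 1), (1, 7, -2), (-2, 5, 4)
river cycle of g (length 6): (3, 3, -4), (-4, 5, 2), (2, 7, -1), (-1, 7, 2), (2, 5, -4), (-4, 3, 3)
cycles differ ⇒ inequivalent

no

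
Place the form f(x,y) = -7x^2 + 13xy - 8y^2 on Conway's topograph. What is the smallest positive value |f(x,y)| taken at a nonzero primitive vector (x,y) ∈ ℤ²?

translate: b→1 (≡-13 mod 14), so (7,-13,8)→(7,1,2)
flip: (7,1,2)→(2,-1,7)
reduced (well bottom): (2,-1,7) with a≤c, −a<b≤a
well minimum |f| = |-2| = 2 (negative-definite)

2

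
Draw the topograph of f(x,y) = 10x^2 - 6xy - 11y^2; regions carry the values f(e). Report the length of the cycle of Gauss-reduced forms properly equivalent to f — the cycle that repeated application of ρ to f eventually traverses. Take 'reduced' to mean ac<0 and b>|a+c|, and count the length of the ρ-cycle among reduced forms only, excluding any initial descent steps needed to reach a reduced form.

D = 476, ⌊√D⌋ = 21
descent: ρ → (-11,6,10)  [lands on river]
river: ρ → (10,14,-7)
river: ρ → (-7,14,10)
river: ρ → (10,6,-11)
river: ρ → (-11,16,5)
river: ρ → (5,14,-14)
river: ρ → (-14,14,5)
river: ρ → (5,16,-11)
ρ-cycle length = 8 (tail of 1 descent step not counted)

8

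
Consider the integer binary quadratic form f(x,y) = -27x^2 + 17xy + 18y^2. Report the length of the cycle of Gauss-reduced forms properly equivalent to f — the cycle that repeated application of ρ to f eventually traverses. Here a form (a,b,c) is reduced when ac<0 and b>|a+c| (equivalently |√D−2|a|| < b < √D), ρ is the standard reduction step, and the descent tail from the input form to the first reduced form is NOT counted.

D = 2233, ⌊√D⌋ = 47
river: ρ → (18,19,-26)
river: ρ → (-26,33,11)
river: ρ → (11,33,-26)
river: ρ → (-26,19,18)
river: ρ → (18,17,-27)
river: ρ → (-27,37,8)
river: ρ → (8,43,-12)
river: ρ → (-12,29,29)
river: ρ → (29,29,-12)
river: ρ → (-12,43,8)
river: ρ → (8,37,-27)
river: ρ → (-27,17,18)
ρ-cycle length = 12 (tail of 0 descent steps not counted)

12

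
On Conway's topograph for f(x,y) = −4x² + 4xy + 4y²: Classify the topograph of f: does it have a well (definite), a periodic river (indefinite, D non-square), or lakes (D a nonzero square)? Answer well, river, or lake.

D = b²−4ac = 4² − 4·(-4)·4 = 80
D > 0 non-square ⇒ indefinite ⇒ periodic river

river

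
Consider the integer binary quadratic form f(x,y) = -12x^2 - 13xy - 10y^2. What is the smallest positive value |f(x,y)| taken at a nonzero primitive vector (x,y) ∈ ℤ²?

translate: b→-11 (≡13 mod 24), so (12,13,10)→(12,-11,9)
flip: (12,-11,9)→(9,11,12)
translate: b→-7 (≡11 mod 18), so (9,11,12)→(9,-7,10)
reduced (well bottom): (9,-7,10) with a≤c, −a<b≤a
well minimum |f| = |-9| = 9 (negative-definite)

9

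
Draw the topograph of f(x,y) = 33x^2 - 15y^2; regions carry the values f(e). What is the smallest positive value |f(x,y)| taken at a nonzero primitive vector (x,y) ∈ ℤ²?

descent: ρ → (-15,30,18)  [lands on river]
river: ρ → (18,42,-3)
river: ρ → (-3,42,18)
river: ρ → (18,30,-15)
closes: descent 1, river 4
min |a| on river = 3

3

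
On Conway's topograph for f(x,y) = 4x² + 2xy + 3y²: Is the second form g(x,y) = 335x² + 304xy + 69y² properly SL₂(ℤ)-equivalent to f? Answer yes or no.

D₁ = -44, D₂ = -44
f: flip: (4,2,3)→(3,-2,4)
f: reduced (well bottom): (3,-2,4) with a≤c, −a<b≤a
g: flip: (335,304,69)→(69,-304,335)
g: translate: b→-28 (≡-304 mod 138), so (69,-304,335)→(69,-28,3)
g: flip: (69,-28,3)→(3,28,69)
g: translate: b→-2 (≡28 mod 6), so (3,28,69)→(3,-2,4)
g: reduced (well bottom): (3,-2,4) with a≤c, −a<b≤a
reduced forms (3, -2, 4) vs (3, -2, 4) ⇒ equivalent

yes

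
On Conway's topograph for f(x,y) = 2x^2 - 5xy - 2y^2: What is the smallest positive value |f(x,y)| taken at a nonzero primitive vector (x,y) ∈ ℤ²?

descent: ρ → (-2,5,2)  [lands on river]
river: ρ → (2,3,-4)
river: ρ → (-4,5,1)
river: ρ → (1,5,-4)
river: ρ → (-4,3,2)
river: ρ → (2,5,-2)
river: ρ → (-2,3,4)
river: ρ → (4,5,-1)
river: ρ → (-1,5,4)
river: ρ → (4,3,-2)
closes: descent 1, river 10
min |a| on river = 1

1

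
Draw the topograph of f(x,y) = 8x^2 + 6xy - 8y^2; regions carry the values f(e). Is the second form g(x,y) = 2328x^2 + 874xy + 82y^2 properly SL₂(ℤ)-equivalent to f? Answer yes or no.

D₁ = 292, D₂ = 292
river cycle of f (length 18): (-8, 10, 6), (6, 14, -4), (-4, 10, 12), (12, 14, -2), (-2, 14, 12), (12, 10, -4), (-4, 14, 6), (6, 10, -8), (-8, 6, 8), (8, 10, -6), … (8 more)
river cycle of g (length 18): (8, 6, -8), (-8, 10, 6), (6, 14, -4), (-4, 10, 12), (12, 14, -2), (-2, 14, 12), (12, 10, -4), (-4, 14, 6), (6, 10, -8), (-8, 6, 8), … (8 more)
cycles coincide ⇒ equivalent

yes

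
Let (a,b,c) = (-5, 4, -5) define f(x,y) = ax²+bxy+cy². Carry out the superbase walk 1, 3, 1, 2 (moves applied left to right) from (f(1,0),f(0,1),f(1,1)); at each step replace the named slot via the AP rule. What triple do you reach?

start (-5,-5,-6) = (f(1,0),f(0,1),f(1,1))
replace slot 1: 2·((-5)+(-6)) − (-5) = -17 → (-17,-5,-6)
replace slot 3: 2·((-17)+(-5)) − (-6) = -38 → (-17,-5,-38)
replace slot 1: 2·((-5)+(-38)) − (-17) = -69 → (-69,-5,-38)
replace slot 2: 2·((-69)+(-38)) − (-5) = -209 → (-69,-209,-38)

-69,-209,-38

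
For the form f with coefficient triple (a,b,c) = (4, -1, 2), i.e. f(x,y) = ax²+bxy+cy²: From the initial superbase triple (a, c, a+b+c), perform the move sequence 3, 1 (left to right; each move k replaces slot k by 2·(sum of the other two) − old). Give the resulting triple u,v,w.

start (4,2,5) = (f(1,0),f(0,1),f(1,1))
replace slot 3: 2·(4+2) − 5 = 7 → (4,2,7)
replace slot 1: 2·(2+7) − 4 = 14 → (14,2,7)

14,2,7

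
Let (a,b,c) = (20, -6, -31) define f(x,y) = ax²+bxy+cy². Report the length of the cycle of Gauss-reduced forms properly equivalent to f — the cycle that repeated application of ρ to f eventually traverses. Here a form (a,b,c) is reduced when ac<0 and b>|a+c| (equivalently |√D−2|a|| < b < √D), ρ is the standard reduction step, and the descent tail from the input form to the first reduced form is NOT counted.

D = 2516, ⌊√D⌋ = 50
descent: ρ → (-31,6,20)
descent: ρ → (20,34,-17)  [lands on river]
river: ρ → (-17,34,20)
river: ρ → (20,46,-5)
river: ρ → (-5,44,29)
river: ρ → (29,14,-20)
river: ρ → (-20,26,23)
river: ρ → (23,20,-23)
river: ρ → (-23,26,20)
river: ρ → (20,14,-29)
river: ρ → (-29,44,5)
river: ρ → (5,46,-20)
river: ρ → (-20,34,17)
river: ρ → (17,34,-20)
river: ρ → (-20,46,5)
river: ρ → (5,44,-29)
river: ρ → (-29,14,20)
river: ρ → (20,26,-23)
river: ρ → (-23,20,23)
river: ρ → (23,26,-20)
river: ρ → (-20,14,29)
river: ρ → (29,44,-5)
river: ρ → (-5,46,20)
ρ-cycle length = 22 (tail of 2 descent steps not counted)

22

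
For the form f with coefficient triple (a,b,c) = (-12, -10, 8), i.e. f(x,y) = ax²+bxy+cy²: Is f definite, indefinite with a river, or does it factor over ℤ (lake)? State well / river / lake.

D = b²−4ac = (-10)² − 4·(-12)·8 = 484
D = 22² is a perfect square ⇒ form factors over ℤ ⇒ lakes

lake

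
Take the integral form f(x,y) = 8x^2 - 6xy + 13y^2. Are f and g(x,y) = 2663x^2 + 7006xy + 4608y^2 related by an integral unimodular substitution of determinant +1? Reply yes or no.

D₁ = -380, D₂ = -380
f: reduced (well bottom): (8,-6,13) with a≤c, −a<b≤a
g: translate: b→1680 (≡7006 mod 5326), so (2663,7006,4608)→(2663,1680,265)
g: flip: (2663,1680,265)→(265,-1680,2663)
g: translate: b→-90 (≡-1680 mod 530), so (265,-1680,2663)→(265,-90,8)
g: flip: (265,-90,8)→(8,90,265)
g: translate: b→-6 (≡90 mod 16), so (8,90,265)→(8,-6,13)
g: reduced (well bottom): (8,-6,13) with a≤c, −a<b≤a
reduced forms (8, -6, 13) vs (8, -6, 13) ⇒ equivalent

yes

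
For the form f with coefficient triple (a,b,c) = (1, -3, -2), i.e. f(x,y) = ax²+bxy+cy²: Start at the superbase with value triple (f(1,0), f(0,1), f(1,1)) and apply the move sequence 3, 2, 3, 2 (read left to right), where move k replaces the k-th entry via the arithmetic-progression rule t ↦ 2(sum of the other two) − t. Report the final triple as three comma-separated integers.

start (1,-2,-4) = (f(1,0),f(0,1),f(1,1))
replace slot 3: 2·(1+(-2)) − (-4) = 2 → (1,-2,2)
replace slot 2: 2·(1+2) − (-2) = 8 → (1,8,2)
replace slot 3: 2·(1+8) − 2 = 16 → (1,8,16)
replace slot 2: 2·(1+16) − 8 = 26 → (1,26,16)

1,26,16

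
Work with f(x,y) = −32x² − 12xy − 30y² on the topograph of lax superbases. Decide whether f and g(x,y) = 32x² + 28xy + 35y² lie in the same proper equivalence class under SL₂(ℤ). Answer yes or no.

D₁ = -3696, D₂ = -3696
f is negative-definite; reduce −f:
−f: flip: (32,12,30)→(30,-12,32)
−f: reduced (well bottom): (30,-12,32) with a≤c, −a<b≤a
flip sign back: reduced form of f is (-30,12,-32)
g: reduced (well bottom): (32,28,35) with a≤c, −a<b≤a
reduced forms (-30, 12, -32) vs (32, 28, 35) ⇒ inequivalent

no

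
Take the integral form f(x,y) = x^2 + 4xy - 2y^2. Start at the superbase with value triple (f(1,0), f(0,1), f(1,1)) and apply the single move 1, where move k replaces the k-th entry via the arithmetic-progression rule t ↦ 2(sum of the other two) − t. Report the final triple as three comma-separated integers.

start (1,-2,3) = (f(1,0),f(0,1),f(1,1))
replace slot 1: 2·((-2)+3) − 1 = 1 → (1,-2,3)

1,-2,3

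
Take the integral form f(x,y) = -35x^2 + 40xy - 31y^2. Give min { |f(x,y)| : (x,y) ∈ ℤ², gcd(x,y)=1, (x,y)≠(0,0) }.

translate: b→30 (≡-40 mod 70), so (35,-40,31)→(35,30,26)
flip: (35,30,26)→(26,-30,35)
translate: b→22 (≡-30 mod 52), so (26,-30,35)→(26,22,31)
reduced (well bottom): (26,22,31) with a≤c, −a<b≤a
well minimum |f| = |-26| = 26 (negative-definite)

26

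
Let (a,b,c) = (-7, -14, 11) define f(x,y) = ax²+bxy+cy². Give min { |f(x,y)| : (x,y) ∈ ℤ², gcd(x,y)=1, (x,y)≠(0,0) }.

descent: ρ → (11,14,-7)  [lands on river]
river: ρ → (-7,14,11)
river: ρ → (11,8,-10)
river: ρ → (-10,12,9)
river: ρ → (9,6,-13)
river: ρ → (-13,20,2)
river: ρ → (2,20,-13)
river: ρ → (-13,6,9)
river: ρ → (9,12,-10)
river: ρ → (-10,8,11)
closes: descent 1, river 10
min |a| on river = 2

2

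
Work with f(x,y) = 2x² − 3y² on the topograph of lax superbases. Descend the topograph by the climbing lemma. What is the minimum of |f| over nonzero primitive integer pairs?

descent: ρ → (-3,0,2)
descent: ρ → (2,4,-1)  [lands on river]
river: ρ → (-1,4,2)
closes: descent 2, river 2
min |a| on river = 1

1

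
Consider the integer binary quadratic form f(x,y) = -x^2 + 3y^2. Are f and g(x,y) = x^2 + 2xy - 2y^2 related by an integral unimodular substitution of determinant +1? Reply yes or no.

D₁ = 12, D₂ = 12
river cycle of f (length 2): (-1, 2, 2), (2, 2, -1)
river cycle of g (length 2): (-2, 2, 1), (1, 2, -2)
cycles differ ⇒ inequivalent

no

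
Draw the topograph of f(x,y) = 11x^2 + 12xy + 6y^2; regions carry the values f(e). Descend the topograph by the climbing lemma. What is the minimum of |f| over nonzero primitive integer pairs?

translate: b→-10 (≡12 mod 22), so (11,12,6)→(11,-10,5)
flip: (11,-10,5)→(5,10,11)
translate: b→0 (≡10 mod 10), so (5,10,11)→(5,0,6)
reduced (well bottom): (5,0,6) with a≤c, −a<b≤a
well minimum = a = 5

5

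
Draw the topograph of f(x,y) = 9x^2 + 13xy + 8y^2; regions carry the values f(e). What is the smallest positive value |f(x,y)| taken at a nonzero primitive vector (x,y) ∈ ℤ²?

translate: b→-5 (≡13 mod 18), so (9,13,8)→(9,-5,4)
flip: (9,-5,4)→(4,5,9)
translate: b→-3 (≡5 mod 8), so (4,5,9)→(4,-3,8)
reduced (well bottom): (4,-3,8) with a≤c, −a<b≤a
well minimum = a = 4

4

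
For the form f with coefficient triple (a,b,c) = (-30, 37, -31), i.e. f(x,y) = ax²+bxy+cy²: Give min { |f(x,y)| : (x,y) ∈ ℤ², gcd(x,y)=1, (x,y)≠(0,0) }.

translate: b→23 (≡-37 mod 60), so (30,-37,31)→(30,23,24)
flip: (30,23,24)→(24,-23,30)
reduced (well bottom): (24,-23,30) with a≤c, −a<b≤a
well minimum |f| = |-24| = 24 (negative-definite)

24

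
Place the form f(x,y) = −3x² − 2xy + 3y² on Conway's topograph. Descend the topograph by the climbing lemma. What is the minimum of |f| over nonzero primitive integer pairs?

descent: ρ → (3,2,-3)  [lands on river]
river: ρ → (-3,4,2)
river: ρ → (2,4,-3)
river: ρ → (-3,2,3)
river: ρ → (3,4,-2)
river: ρ → (-2,4,3)
closes: descent 1, river 6
min |a| on river = 2

2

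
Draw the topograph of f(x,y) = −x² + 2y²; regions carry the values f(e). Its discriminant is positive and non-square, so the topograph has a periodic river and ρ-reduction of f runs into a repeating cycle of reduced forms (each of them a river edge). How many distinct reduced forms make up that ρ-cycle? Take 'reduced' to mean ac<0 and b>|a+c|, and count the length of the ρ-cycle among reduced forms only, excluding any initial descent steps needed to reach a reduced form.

D = 8, ⌊√D⌋ = 2
descent: ρ → (2,0,-1)
descent: ρ → (-1,2,1)  [lands on river]
river: ρ → (1,2,-1)
ρ-cycle length = 2 (tail of 2 descent steps not counted)

2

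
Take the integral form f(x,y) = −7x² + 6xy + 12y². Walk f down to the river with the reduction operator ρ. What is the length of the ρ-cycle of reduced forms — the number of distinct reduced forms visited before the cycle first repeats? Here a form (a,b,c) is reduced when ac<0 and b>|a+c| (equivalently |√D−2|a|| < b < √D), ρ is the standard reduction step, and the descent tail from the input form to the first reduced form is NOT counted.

D = 372, ⌊√D⌋ = 19
river: ρ → (12,18,-1)
river: ρ → (-1,18,12)
river: ρ → (12,6,-7)
river: ρ → (-7,8,11)
river: ρ → (11,14,-4)
river: ρ → (-4,18,3)
river: ρ → (3,18,-4)
river: ρ → (-4,14,11)
river: ρ → (11,8,-7)
river: ρ → (-7,6,12)
ρ-cycle length = 10 (tail of 0 descent steps not counted)

10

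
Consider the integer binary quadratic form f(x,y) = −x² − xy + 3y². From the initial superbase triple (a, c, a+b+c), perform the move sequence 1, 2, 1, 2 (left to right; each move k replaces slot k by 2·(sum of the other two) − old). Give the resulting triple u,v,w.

start (-1,3,1) = (f(1,0),f(0,1),f(1,1))
replace slot 1: 2·(3+1) − (-1) = 9 → (9,3,1)
replace slot 2: 2·(9+1) − 3 = 17 → (9,17,1)
replace slot 1: 2·(17+1) − 9 = 27 → (27,17,1)
replace slot 2: 2·(27+1) − 17 = 39 → (27,39,1)

27,39,1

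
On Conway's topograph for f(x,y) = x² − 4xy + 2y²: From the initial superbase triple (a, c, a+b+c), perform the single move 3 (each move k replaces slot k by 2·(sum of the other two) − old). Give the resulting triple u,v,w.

start (1,2,-1) = (f(1,0),f(0,1),f(1,1))
replace slot 3: 2·(1+2) − (-1) = 7 → (1,2,7)

1,2,7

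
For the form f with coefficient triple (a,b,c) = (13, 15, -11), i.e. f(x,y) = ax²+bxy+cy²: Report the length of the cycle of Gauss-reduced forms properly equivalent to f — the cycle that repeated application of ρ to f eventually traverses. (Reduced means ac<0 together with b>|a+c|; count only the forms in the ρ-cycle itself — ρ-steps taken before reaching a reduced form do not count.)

D = 797, ⌊√D⌋ = 28
river: ρ → (-11,7,17)
river: ρ → (17,27,-1)
river: ρ → (-1,27,17)
river: ρ → (17,7,-11)
river: ρ → (-11,15,13)
river: ρ → (13,11,-13)
river: ρ → (-13,15,11)
river: ρ → (11,7,-17)
river: ρ → (-17,27,1)
river: ρ → (1,27,-17)
river: ρ → (-17,7,11)
river: ρ → (11,15,-13)
river: ρ → (-13,11,13)
river: ρ → (13,15,-11)
ρ-cycle length = 14 (tail of 0 descent steps not counted)

14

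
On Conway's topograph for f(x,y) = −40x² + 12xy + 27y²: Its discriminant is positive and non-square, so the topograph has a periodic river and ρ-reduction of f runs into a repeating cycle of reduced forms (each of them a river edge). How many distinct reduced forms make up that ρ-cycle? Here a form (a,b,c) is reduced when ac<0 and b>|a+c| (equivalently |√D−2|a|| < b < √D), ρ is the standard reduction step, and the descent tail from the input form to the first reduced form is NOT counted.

D = 4464, ⌊√D⌋ = 66
descent: ρ → (27,42,-25)  [lands on river]
river: ρ → (-25,58,11)
river: ρ → (11,52,-40)
river: ρ → (-40,28,23)
river: ρ → (23,64,-4)
river: ρ → (-4,64,23)
river: ρ → (23,28,-40)
river: ρ → (-40,52,11)
river: ρ → (11,58,-25)
river: ρ → (-25,42,27)
river: ρ → (27,66,-1)
river: ρ → (-1,66,27)
ρ-cycle length = 12 (tail of 1 descent step not counted)

12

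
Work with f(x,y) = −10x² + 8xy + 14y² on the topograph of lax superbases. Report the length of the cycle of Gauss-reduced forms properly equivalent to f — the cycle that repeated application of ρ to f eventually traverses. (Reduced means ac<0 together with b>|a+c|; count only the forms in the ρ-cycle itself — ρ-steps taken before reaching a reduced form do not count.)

D = 624, ⌊√D⌋ = 24
river: ρ → (14,20,-4)
river: ρ → (-4,20,14)
river: ρ → (14,8,-10)
river: ρ → (-10,12,12)
river: ρ → (12,12,-10)
river: ρ → (-10,8,14)
ρ-cycle length = 6 (tail of 0 descent steps not counted)

6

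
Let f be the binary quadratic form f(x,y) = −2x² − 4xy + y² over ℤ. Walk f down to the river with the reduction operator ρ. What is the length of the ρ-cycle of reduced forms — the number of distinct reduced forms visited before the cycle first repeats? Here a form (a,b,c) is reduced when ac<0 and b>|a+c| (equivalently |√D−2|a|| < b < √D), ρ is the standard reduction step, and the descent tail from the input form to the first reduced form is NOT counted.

D = 24, ⌊√D⌋ = 4
descent: ρ → (1,4,-2)  [lands on river]
river: ρ → (-2,4,1)
ρ-cycle length = 2 (tail of 1 descent step not counted)

2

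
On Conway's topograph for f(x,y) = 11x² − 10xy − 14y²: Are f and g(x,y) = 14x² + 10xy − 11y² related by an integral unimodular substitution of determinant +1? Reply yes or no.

D₁ = 716, D₂ = 716
river cycle of f (length 14): (-14, 10, 11), (11, 12, -13), (-13, 14, 10), (10, 26, -1), (-1, 26, 10), (10, 14, -13), (-13, 12, 11), (11, 10, -14), (-14, 18, 7), (7, 24, -5), … (4 more)
river cycle of g (length 14): (-11, 12, 13), (13, 14, -10), (-10, 26, 1), (1, 26, -10), (-10, 14, 13), (13, 12, -11), (-11, 10, 14), (14, 18, -7), (-7, 24, 5), (5, 26, -2), … (4 more)
cycles differ ⇒ inequivalent

no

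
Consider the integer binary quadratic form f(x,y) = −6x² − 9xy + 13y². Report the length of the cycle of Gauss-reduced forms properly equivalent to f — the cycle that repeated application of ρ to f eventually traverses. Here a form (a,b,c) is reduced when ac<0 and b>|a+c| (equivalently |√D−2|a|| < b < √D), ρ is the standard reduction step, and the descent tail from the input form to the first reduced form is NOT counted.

D = 393, ⌊√D⌋ = 19
descent: ρ → (13,9,-6)  [lands on river]
river: ρ → (-6,15,7)
river: ρ → (7,13,-8)
river: ρ → (-8,19,1)
river: ρ → (1,19,-8)
river: ρ → (-8,13,7)
river: ρ → (7,15,-6)
river: ρ → (-6,9,13)
river: ρ → (13,17,-2)
river: ρ → (-2,19,4)
river: ρ → (4,13,-14)
river: ρ → (-14,15,3)
river: ρ → (3,15,-14)
river: ρ → (-14,13,4)
river: ρ → (4,19,-2)
river: ρ → (-2,17,13)
ρ-cycle length = 16 (tail of 1 descent step not counted)

16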